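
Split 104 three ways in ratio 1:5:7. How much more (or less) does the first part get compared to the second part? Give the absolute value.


Total parts = 1 + 5 + 7 = 13
Value per part = 104 / 13 = 8
Shares: 1*8=8, 5*8=40, 7*8=56
First share = 8, second share = 40
Difference = |8 - 40| = 32

32


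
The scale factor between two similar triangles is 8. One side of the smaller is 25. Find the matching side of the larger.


Similar triangles have proportional sides
Scale factor = 8
Smaller side = 25
Corresponding larger side = 25 * 8
= 200

200


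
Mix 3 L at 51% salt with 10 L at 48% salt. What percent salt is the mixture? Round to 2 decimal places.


Solute in mixture 1 = 51% of 3 L = 3*51/100 = 153/100 L
Solute in mixture 2 = 48% of 10 L = 10*48/100 = 24/5 L
Total solute = 153/100 + 24/5 = 633/100 L
Total volume = 3 + 10 = 13 L
Final concentration = 633/100/13 * 100 = 48.69%

48.69


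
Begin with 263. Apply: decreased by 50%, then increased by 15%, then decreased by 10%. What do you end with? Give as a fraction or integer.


Start: 263
Step 1: decrease by 50% => multiply by 50/100
  263 * 50/100 = 263/2
Step 2: increase by 15% => multiply by 115/100
  263/2 * 115/100 = 6049/40
Step 3: decrease by 10% => multiply by 90/100
  6049/40 * 90/100 = 54441/400
Final value = 54441/400

54441/400


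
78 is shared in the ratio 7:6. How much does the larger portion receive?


Total parts = 7 + 6 = 13
Value per part = 78 / 13 = 6
First share = 7 * 6 = 42
Second share = 6 * 6 = 36
Larger share = 42

42


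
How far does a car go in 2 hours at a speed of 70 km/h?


Using distance = speed * time
Speed = 70 km/h
Time = 2 hours
Distance = 70 * 2
= 140 km

140


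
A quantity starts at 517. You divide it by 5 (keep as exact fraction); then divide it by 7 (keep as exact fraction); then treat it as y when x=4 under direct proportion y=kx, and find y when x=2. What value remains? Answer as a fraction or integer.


Start with 517.
Step 1: Divide by 5: 517 / 5 = 517/5
Step 2: Divide by 7: 517/5 / 7 = 517/35
Step 3: Direct prop: k = (517/35)/4; new y = k*2 = 517/35*2/4 = 517/70
Final result = 517/70

517/70


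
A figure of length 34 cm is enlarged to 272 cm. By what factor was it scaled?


Original length = 34 cm
Scaled length = 272 cm
Scale factor = 272 / 34
= 8

8


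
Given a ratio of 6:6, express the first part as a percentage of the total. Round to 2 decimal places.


Total parts = 6 + 6 = 12
First part fraction = 6/12
Percentage = (6/12) * 100
= 0.5 * 100
= 50.00%

50.00


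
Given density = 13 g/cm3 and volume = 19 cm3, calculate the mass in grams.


Using mass = density * volume
Density = 13 g/cm3
Volume = 19 cm3
Mass = 13 * 19
= 247 g

247


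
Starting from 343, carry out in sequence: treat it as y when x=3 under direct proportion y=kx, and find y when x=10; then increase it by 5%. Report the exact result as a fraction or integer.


Start with 343.
Step 1: Direct prop: k = (343)/3; new y = k*10 = 343*10/3 = 3430/3
Step 2: Increase by 5%: 3430/3 * 105/100 = 2401/2
Final result = 2401/2

2401/2


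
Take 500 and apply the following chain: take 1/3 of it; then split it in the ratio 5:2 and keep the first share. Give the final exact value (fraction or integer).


Start with 500.
Step 1: Take 1/3: 500 * 1/3 = 500/3
Step 2: Split 5:2, first share = 500/3 * 5/7 = 2500/21
Final result = 2500/21

2500/21


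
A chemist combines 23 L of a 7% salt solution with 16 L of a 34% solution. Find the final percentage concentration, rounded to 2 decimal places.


Solute in mixture 1 = 7% of 23 L = 23*7/100 = 161/100 L
Solute in mixture 2 = 34% of 16 L = 16*34/100 = 136/25 L
Total solute = 161/100 + 136/25 = 141/20 L
Total volume = 23 + 16 = 39 L
Final concentration = 141/20/39 * 100 = 18.08%

18.08


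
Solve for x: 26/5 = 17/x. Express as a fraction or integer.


Setting up: 26/5 = 17/x
Cross multiply: 26 * x = 5 * 17
26x = 85
x = 85/26
x = 85/26

85/26


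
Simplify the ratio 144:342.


Find GCD(144, 342)
GCD = 18
Divide both by 18: 144/18 = 8, 342/18 = 19
Simplified ratio = 8:19

8:19


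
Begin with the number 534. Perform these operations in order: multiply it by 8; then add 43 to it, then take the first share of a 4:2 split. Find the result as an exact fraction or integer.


Start with 534.
Step 1: Multiply by 8: 534 * 8 = 4272
Step 2: Add 43: 4272+43=4315; split 4:2 first = 4315*4/6 = 8630/3
Final result = 8630/3

8630/3


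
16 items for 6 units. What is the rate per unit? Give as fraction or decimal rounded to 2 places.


Total items = 16
Number of units = 6
Unit rate = 16 / 6
= 2.67 items per unit

2.67


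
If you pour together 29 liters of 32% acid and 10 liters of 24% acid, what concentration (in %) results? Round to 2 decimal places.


Solute in mixture 1 = 32% of 29 L = 29*32/100 = 232/25 L
Solute in mixture 2 = 24% of 10 L = 10*24/100 = 12/5 L
Total solute = 232/25 + 12/5 = 292/25 L
Total volume = 29 + 10 = 39 L
Final concentration = 292/25/39 * 100 = 29.95%

29.95


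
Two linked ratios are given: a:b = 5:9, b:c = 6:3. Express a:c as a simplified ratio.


Given a:b = 5:9 and b:c = 6:3
Make b consistent. Multiply first ratio by 6: a:b = 30:54
Multiply second ratio by 9: b:c = 54:27
Now b = 54 in both, so a:b:c = 30:54:27
Therefore a:c = 30:27
Simplify by GCD: a:c = 10:9

10:9


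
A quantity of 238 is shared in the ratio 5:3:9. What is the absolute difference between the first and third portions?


Total parts = 5 + 3 + 9 = 17
Value per part = 238 / 17 = 14
Shares: 5*14=70, 3*14=42, 9*14=126
First share = 70, third share = 126
Difference = |70 - 126| = 56

56


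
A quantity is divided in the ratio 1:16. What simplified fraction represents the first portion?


Total parts = 1 + 16 = 17
First part fraction = 1/17
Simplify: 1/17 = 1/17

1/17


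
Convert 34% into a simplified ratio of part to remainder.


Part = 34%, Remainder = 66%
Ratio = 34:66
GCD(34, 66) = 2
Simplify: 17:33 = 17:33

17:33


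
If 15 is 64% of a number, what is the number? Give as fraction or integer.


Given: 15 is 64% of the whole
Set up: 15 = 64/100 * whole
whole = 15 * 100 / 64
whole = 1500 / 64
whole = 375/16

375/16


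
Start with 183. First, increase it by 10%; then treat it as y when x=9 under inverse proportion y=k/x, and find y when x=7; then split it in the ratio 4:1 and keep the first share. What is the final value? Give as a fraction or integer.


Start with 183.
Step 1: Increase by 10%: 183 * 110/100 = 2013/10
Step 2: Inverse prop: k = (2013/10)*9; new y = k/7 = 2013/10*9/7 = 18117/70
Step 3: Split 4:1, first share = 18117/70 * 4/5 = 36234/175
Final result = 36234/175

36234/175


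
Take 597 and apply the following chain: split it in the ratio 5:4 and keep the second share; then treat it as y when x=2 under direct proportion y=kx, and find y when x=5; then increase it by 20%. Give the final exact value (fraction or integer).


Start with 597.
Step 1: Split 5:4, second share = 597 * 4/9 = 796/3
Step 2: Direct prop: k = (796/3)/2; new y = k*5 = 796/3*5/2 = 1990/3
Step 3: Increase by 20%: 1990/3 * 120/100 = 796
Final result = 796

796


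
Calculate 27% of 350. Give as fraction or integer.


Compute 27% of 350
Convert percentage: 27% = 27/100
Multiply: 350 * 27/100
= 9450/100
= 189/2

189/2


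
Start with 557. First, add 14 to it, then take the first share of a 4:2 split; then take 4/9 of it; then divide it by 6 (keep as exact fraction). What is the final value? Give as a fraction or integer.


Start with 557.
Step 1: Add 14: 557+14=571; split 4:2 first = 571*4/6 = 1142/3
Step 2: Take 4/9: 1142/3 * 4/9 = 4568/27
Step 3: Divide by 6: 4568/27 / 6 = 2284/81
Final result = 2284/81

2284/81


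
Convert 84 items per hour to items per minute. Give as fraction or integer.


Converting from per hour to per minute
Rate = 84 items per hour
Divide by 60: 84/60
= 7/5 items per minute

7/5


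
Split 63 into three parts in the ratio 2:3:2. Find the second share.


Ratio = 2:3:2
Total parts = 2 + 3 + 2 = 7
Value per part = 63 / 7 = 9
First share = 2 * 9 = 18
Middle share = 3 * 9 = 27
Third share = 2 * 9 = 18

27


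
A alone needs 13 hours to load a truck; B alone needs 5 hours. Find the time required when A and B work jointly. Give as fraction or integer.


Rate of A = 1/13 job per hour
Rate of B = 1/5 job per hour
Combined rate = 1/13 + 1/5
Find common denominator: (5 + 13)/(13*5) = 18/65
Combined rate = 18/65 job per hour
Time together = 1 / (18/65) = 65/18 hours

65/18


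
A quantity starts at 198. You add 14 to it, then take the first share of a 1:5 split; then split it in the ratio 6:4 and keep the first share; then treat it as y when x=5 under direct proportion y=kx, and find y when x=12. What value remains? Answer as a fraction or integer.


Start with 198.
Step 1: Add 14: 198+14=212; split 1:5 first = 212*1/6 = 106/3
Step 2: Split 6:4, first share = 106/3 * 6/10 = 106/5
Step 3: Direct prop: k = (106/5)/5; new y = k*12 = 106/5*12/5 = 1272/25
Final result = 1272/25

1272/25


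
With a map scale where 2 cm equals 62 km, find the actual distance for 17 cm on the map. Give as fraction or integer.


Map scale: 2 cm = 62 km
Measured distance on map = 17 cm
Set up proportion: 17 * 62 / 2
= 1054 / 2
= 527 km

527


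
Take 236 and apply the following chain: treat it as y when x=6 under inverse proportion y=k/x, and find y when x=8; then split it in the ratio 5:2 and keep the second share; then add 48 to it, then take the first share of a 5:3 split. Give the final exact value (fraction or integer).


Start with 236.
Step 1: Inverse prop: k = (236)*6; new y = k/8 = 236*6/8 = 177
Step 2: Split 5:2, second share = 177 * 2/7 = 354/7
Step 3: Add 48: 354/7+48=690/7; split 5:3 first = 690/7*5/8 = 1725/28
Final result = 1725/28

1725/28


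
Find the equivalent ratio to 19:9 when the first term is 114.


Original ratio: 19:9
First term target: 114
Scale factor = 114 / 19 = 6
Multiply second term: 9 * 6 = 54
Equivalent ratio = 114:54

114:54


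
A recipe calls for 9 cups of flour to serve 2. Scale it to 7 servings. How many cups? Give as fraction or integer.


Original: 9 cups for 2 servings
Target servings = 7
Scaling factor = 7/2
New amount = 9 * 7/2
= 63/2
= 63/2 cups

63/2


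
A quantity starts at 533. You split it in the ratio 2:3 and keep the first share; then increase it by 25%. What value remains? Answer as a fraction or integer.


Start with 533.
Step 1: Split 2:3, first share = 533 * 2/5 = 1066/5
Step 2: Increase by 25%: 1066/5 * 125/100 = 533/2
Final result = 533/2

533/2


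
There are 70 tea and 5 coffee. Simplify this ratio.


Find GCD(70, 5)
GCD = 5
Divide both by 5: 70/5 = 14, 5/5 = 1
Simplified ratio = 14:1

14:1


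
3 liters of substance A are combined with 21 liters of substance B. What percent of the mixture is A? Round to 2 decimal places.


Volume of A = 3 L
Volume of B = 21 L
Total volume = 3 + 21 = 24 L
Percentage of A = (3/24) * 100
= 12.50%

12.50


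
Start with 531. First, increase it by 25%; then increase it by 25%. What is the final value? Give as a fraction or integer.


Start with 531.
Step 1: Increase by 25%: 531 * 125/100 = 2655/4
Step 2: Increase by 25%: 2655/4 * 125/100 = 13275/16
Final result = 13275/16

13275/16


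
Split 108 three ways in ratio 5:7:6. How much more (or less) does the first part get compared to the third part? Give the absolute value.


Total parts = 5 + 7 + 6 = 18
Value per part = 108 / 18 = 6
Shares: 5*6=30, 7*6=42, 6*6=36
First share = 30, third share = 36
Difference = |30 - 36| = 6

6


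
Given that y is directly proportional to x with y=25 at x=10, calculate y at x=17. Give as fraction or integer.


Direct proportion: y = kx
Find k: k = 25/10 = 5/2
Compute y at x=17: y = 5/2 * 17
y = 85/2

85/2


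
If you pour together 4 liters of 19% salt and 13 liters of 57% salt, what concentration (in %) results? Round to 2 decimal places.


Solute in mixture 1 = 19% of 4 L = 4*19/100 = 19/25 L
Solute in mixture 2 = 57% of 13 L = 13*57/100 = 741/100 L
Total solute = 19/25 + 741/100 = 817/100 L
Total volume = 4 + 13 = 17 L
Final concentration = 817/100/17 * 100 = 48.06%

48.06


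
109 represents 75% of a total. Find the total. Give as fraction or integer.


Given: 109 is 75% of the whole
Set up: 109 = 75/100 * whole
whole = 109 * 100 / 75
whole = 10900 / 75
whole = 436/3

436/3


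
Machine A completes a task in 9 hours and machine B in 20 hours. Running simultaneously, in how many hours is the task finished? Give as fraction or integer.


Rate of A = 1/9 job per hour
Rate of B = 1/20 job per hour
Combined rate = 1/9 + 1/20
Find common denominator: (20 + 9)/(9*20) = 29/180
Combined rate = 29/180 job per hour
Time together = 1 / (29/180) = 180/29 hours

180/29


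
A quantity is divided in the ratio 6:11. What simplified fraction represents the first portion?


Total parts = 6 + 11 = 17
First part fraction = 6/17
Simplify: 6/17 = 6/17

6/17


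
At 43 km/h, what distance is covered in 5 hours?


Using distance = speed * time
Speed = 43 km/h
Time = 5 hours
Distance = 43 * 5
= 215 km

215


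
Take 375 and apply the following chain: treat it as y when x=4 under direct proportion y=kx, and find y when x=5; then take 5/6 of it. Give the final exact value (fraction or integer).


Start with 375.
Step 1: Direct prop: k = (375)/4; new y = k*5 = 375*5/4 = 1875/4
Step 2: Take 5/6: 1875/4 * 5/6 = 3125/8
Final result = 3125/8

3125/8


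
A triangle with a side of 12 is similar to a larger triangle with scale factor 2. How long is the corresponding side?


Similar triangles have proportional sides
Scale factor = 2
Smaller side = 12
Corresponding larger side = 12 * 2
= 24

24


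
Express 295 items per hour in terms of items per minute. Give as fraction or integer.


Converting from per hour to per minute
Rate = 295 items per hour
Divide by 60: 295/60
= 59/12 items per minute

59/12


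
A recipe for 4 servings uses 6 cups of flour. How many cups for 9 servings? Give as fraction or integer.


Original: 6 cups for 4 servings
Target servings = 9
Scaling factor = 9/4
New amount = 6 * 9/4
= 54/4
= 27/2 cups

27/2


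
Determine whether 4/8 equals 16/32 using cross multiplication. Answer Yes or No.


Cross multiply to check 4/8 = 16/32
Left cross product: 4 * 32 = 128
Right cross product: 8 * 16 = 128
128 = 128
Equal, so proportions match => Yes

Yes


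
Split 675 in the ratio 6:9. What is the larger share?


Total parts = 6 + 9 = 15
Value per part = 675 / 15 = 45
First share = 6 * 45 = 270
Second share = 9 * 45 = 405
Larger share = 405

405


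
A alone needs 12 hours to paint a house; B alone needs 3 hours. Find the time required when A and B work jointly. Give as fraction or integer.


Rate of A = 1/12 job per hour
Rate of B = 1/3 job per hour
Combined rate = 1/12 + 1/3
Find common denominator: (3 + 12)/(12*3) = 15/36
Combined rate = 5/12 job per hour
Time together = 1 / (5/12) = 12/5 hours

12/5


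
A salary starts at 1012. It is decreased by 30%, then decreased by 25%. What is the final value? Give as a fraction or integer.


Start: 1012
Step 1: decrease by 30% => multiply by 70/100
  1012 * 70/100 = 3542/5
Step 2: decrease by 25% => multiply by 75/100
  3542/5 * 75/100 = 5313/10
Final value = 5313/10

5313/10


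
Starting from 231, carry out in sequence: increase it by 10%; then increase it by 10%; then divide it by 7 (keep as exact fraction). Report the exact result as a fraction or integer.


Start with 231.
Step 1: Increase by 10%: 231 * 110/100 = 2541/10
Step 2: Increase by 10%: 2541/10 * 110/100 = 27951/100
Step 3: Divide by 7: 27951/100 / 7 = 3993/100
Final result = 3993/100

3993/100


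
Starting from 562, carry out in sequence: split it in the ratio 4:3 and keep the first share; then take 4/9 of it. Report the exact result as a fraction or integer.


Start with 562.
Step 1: Split 4:3, first share = 562 * 4/7 = 2248/7
Step 2: Take 4/9: 2248/7 * 4/9 = 8992/63
Final result = 8992/63

8992/63


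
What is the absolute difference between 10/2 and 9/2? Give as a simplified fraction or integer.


Simplify: 10/2 = 5 and 9/2 = 9/2
Find common denominator: LCD = 2
Convert: 10/2 and 9/2
Difference = |10 - 9|/2 = 1/2
Simplified = 1/2

1/2


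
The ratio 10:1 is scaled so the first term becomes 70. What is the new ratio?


Original ratio: 10:1
First term target: 70
Scale factor = 70 / 10 = 7
Multiply second term: 1 * 7 = 7
Equivalent ratio = 70:7

70:7


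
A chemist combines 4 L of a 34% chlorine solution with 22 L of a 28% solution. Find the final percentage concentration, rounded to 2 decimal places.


Solute in mixture 1 = 34% of 4 L = 4*34/100 = 34/25 L
Solute in mixture 2 = 28% of 22 L = 22*28/100 = 154/25 L
Total solute = 34/25 + 154/25 = 188/25 L
Total volume = 4 + 22 = 26 L
Final concentration = 188/25/26 * 100 = 28.92%

28.92


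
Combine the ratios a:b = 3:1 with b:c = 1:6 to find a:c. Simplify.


Given a:b = 3:1 and b:c = 1:6
Make b consistent. Multiply first ratio by 1: a:b = 3:1
Multiply second ratio by 1: b:c = 1:6
Now b = 1 in both, so a:b:c = 3:1:6
Therefore a:c = 3:6
Simplify by GCD: a:c = 1:2

1:2


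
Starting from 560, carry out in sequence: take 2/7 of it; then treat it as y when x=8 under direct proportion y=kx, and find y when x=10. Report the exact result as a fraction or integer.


Start with 560.
Step 1: Take 2/7: 560 * 2/7 = 160
Step 2: Direct prop: k = (160)/8; new y = k*10 = 160*10/8 = 200
Final result = 200

200


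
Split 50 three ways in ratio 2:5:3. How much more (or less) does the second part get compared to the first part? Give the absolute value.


Total parts = 2 + 5 + 3 = 10
Value per part = 50 / 10 = 5
Shares: 2*5=10, 5*5=25, 3*5=15
Second share = 25, first share = 10
Difference = |25 - 10| = 15

15


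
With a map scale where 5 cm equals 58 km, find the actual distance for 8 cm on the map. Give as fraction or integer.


Map scale: 5 cm = 58 km
Measured distance on map = 8 cm
Set up proportion: 8 * 58 / 5
= 464 / 5
= 464/5 km

464/5


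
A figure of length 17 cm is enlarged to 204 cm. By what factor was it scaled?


Original length = 17 cm
Scaled length = 204 cm
Scale factor = 204 / 17
= 12

12


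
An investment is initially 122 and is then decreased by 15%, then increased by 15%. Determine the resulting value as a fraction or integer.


Start: 122
Step 1: decrease by 15% => multiply by 85/100
  122 * 85/100 = 1037/10
Step 2: increase by 15% => multiply by 115/100
  1037/10 * 115/100 = 23851/200
Final value = 23851/200

23851/200


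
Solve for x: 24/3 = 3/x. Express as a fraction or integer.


Setting up: 24/3 = 3/x
Cross multiply: 24 * x = 3 * 3
24x = 9
x = 9/24
x = 3/8

3/8


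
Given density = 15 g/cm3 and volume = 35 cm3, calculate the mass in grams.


Using mass = density * volume
Density = 15 g/cm3
Volume = 35 cm3
Mass = 15 * 35
= 525 g

525


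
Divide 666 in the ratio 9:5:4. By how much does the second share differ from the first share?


Total parts = 9 + 5 + 4 = 18
Value per part = 666 / 18 = 37
Shares: 9*37=333, 5*37=185, 4*37=148
Second share = 185, first share = 333
Difference = |185 - 333| = 148

148


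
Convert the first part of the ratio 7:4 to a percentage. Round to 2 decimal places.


Total parts = 7 + 4 = 11
First part fraction = 7/11
Percentage = (7/11) * 100
= 0.636364 * 100
= 63.64%

63.64


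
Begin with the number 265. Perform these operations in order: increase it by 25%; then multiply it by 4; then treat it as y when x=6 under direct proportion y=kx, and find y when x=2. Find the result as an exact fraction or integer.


Start with 265.
Step 1: Increase by 25%: 265 * 125/100 = 1325/4
Step 2: Multiply by 4: 1325/4 * 4 = 1325
Step 3: Direct prop: k = (1325)/6; new y = k*2 = 1325*2/6 = 1325/3
Final result = 1325/3

1325/3


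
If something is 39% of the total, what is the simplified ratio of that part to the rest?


Part = 39%, Remainder = 61%
Ratio = 39:61
GCD(39, 61) = 1
Simplify: 39:61 = 39:61

39:61


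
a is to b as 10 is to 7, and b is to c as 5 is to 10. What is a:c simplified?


Given a:b = 10:7 and b:c = 5:10
Make b consistent. Multiply first ratio by 5: a:b = 50:35
Multiply second ratio by 7: b:c = 35:70
Now b = 35 in both, so a:b:c = 50:35:70
Therefore a:c = 50:70
Simplify by GCD: a:c = 5:7

5:7


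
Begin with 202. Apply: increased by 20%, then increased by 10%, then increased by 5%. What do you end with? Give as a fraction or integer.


Start: 202
Step 1: increase by 20% => multiply by 120/100
  202 * 120/100 = 1212/5
Step 2: increase by 10% => multiply by 110/100
  1212/5 * 110/100 = 6666/25
Step 3: increase by 5% => multiply by 105/100
  6666/25 * 105/100 = 69993/250
Final value = 69993/250

69993/250


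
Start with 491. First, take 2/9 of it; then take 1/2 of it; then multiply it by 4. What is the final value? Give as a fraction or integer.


Start with 491.
Step 1: Take 2/9: 491 * 2/9 = 982/9
Step 2: Take 1/2: 982/9 * 1/2 = 491/9
Step 3: Multiply by 4: 491/9 * 4 = 1964/9
Final result = 1964/9

1964/9


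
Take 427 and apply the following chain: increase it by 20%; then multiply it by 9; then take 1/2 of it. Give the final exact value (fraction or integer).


Start with 427.
Step 1: Increase by 20%: 427 * 120/100 = 2562/5
Step 2: Multiply by 9: 2562/5 * 9 = 23058/5
Step 3: Take 1/2: 23058/5 * 1/2 = 11529/5
Final result = 11529/5

11529/5


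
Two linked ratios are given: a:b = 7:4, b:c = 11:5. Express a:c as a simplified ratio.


Given a:b = 7:4 and b:c = 11:5
Make b consistent. Multiply first ratio by 11: a:b = 77:44
Multiply second ratio by 4: b:c = 44:20
Now b = 44 in both, so a:b:c = 77:44:20
Therefore a:c = 77:20
Simplify by GCD: a:c = 77:20

77:20


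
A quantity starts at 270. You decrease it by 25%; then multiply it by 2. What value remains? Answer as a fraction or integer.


Start with 270.
Step 1: Decrease by 25%: 270 * 75/100 = 405/2
Step 2: Multiply by 2: 405/2 * 2 = 405
Final result = 405

405


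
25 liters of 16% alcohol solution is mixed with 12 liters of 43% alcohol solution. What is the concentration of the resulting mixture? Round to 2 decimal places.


Solute in mixture 1 = 16% of 25 L = 25*16/100 = 4 L
Solute in mixture 2 = 43% of 12 L = 12*43/100 = 129/25 L
Total solute = 4 + 129/25 = 229/25 L
Total volume = 25 + 12 = 37 L
Final concentration = 229/25/37 * 100 = 24.76%

24.76


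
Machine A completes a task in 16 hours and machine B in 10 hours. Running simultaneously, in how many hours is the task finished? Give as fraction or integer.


Rate of A = 1/16 job per hour
Rate of B = 1/10 job per hour
Combined rate = 1/16 + 1/10
Find common denominator: (10 + 16)/(16*10) = 26/160
Combined rate = 13/80 job per hour
Time together = 1 / (13/80) = 80/13 hours

80/13


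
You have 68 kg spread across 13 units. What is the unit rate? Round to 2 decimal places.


Total kg = 68
Number of units = 13
Unit rate = 68 / 13
= 5.23 kg per unit

5.23


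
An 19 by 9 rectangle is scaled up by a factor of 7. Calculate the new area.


Original dimensions: 19 x 9
Enlargement factor = 7
New width = 19 * 7 = 133
New height = 9 * 7 = 63
New area = 133 * 63 = 8379

8379


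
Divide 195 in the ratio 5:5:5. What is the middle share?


Ratio = 5:5:5
Total parts = 5 + 5 + 5 = 15
Value per part = 195 / 15 = 13
First share = 5 * 13 = 65
Middle share = 5 * 13 = 65
Third share = 5 * 13 = 65

65


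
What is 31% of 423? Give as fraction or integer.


Compute 31% of 423
Convert percentage: 31% = 31/100
Multiply: 423 * 31/100
= 13113/100
= 13113/100

13113/100


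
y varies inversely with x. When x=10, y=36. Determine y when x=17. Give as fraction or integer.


Inverse proportion: y = k/x
Find k: k = 10 * 36 = 360
Compute y at x=17: y = 360/17
y = 360/17

360/17


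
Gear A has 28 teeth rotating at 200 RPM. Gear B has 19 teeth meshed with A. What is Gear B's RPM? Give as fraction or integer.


Gear ratio: teeth_A * RPM_A = teeth_B * RPM_B
28 * 200 = 19 * RPM_B
5600 = 19 * RPM_B
RPM_B = 5600 / 19
RPM_B = 5600/19

5600/19


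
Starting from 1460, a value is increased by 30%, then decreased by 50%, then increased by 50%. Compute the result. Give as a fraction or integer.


Start: 1460
Step 1: increase by 30% => multiply by 130/100
  1460 * 130/100 = 1898
Step 2: decrease by 50% => multiply by 50/100
  1898 * 50/100 = 949
Step 3: increase by 50% => multiply by 150/100
  949 * 150/100 = 2847/2
Final value = 2847/2

2847/2


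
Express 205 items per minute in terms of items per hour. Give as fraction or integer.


Converting from per minute to per hour
Rate = 205 items per minute
Multiply by 60: 205 * 60
= 12300 items per hour

12300


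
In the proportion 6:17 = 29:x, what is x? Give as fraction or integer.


Setting up: 6/17 = 29/x
Cross multiply: 6 * x = 17 * 29
6x = 493
x = 493/6
x = 493/6

493/6


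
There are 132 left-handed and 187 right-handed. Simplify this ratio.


Find GCD(132, 187)
GCD = 11
Divide both by 11: 132/11 = 12, 187/11 = 17
Simplified ratio = 12:17

12:17


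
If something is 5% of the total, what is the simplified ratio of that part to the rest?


Part = 5%, Remainder = 95%
Ratio = 5:95
GCD(5, 95) = 5
Simplify: 1:19 = 1:19

1:19


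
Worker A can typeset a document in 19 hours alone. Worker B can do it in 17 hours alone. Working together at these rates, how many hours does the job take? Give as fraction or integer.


Rate of A = 1/19 job per hour
Rate of B = 1/17 job per hour
Combined rate = 1/19 + 1/17
Find common denominator: (17 + 19)/(19*17) = 36/323
Combined rate = 36/323 job per hour
Time together = 1 / (36/323) = 323/36 hours

323/36


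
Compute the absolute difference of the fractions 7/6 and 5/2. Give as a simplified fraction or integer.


Simplify: 7/6 = 7/6 and 5/2 = 5/2
Find common denominator: LCD = 6
Convert: 7/6 and 15/6
Difference = |7 - 15|/6 = 8/6
Simplified = 4/3

4/3


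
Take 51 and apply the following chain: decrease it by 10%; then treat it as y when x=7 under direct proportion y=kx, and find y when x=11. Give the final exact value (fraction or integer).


Start with 51.
Step 1: Decrease by 10%: 51 * 90/100 = 459/10
Step 2: Direct prop: k = (459/10)/7; new y = k*11 = 459/10*11/7 = 5049/70
Final result = 5049/70

5049/70


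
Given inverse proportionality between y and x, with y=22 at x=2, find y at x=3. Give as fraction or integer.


Inverse proportion: y = k/x
Find k: k = 2 * 22 = 44
Compute y at x=3: y = 44/3
y = 44/3

44/3


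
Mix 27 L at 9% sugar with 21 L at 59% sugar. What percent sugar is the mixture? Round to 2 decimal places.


Solute in mixture 1 = 9% of 27 L = 27*9/100 = 243/100 L
Solute in mixture 2 = 59% of 21 L = 21*59/100 = 1239/100 L
Total solute = 243/100 + 1239/100 = 741/50 L
Total volume = 27 + 21 = 48 L
Final concentration = 741/50/48 * 100 = 30.88%

30.88


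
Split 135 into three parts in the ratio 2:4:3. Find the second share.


Ratio = 2:4:3
Total parts = 2 + 4 + 3 = 9
Value per part = 135 / 9 = 15
First share = 2 * 15 = 30
Middle share = 4 * 15 = 60
Third share = 3 * 15 = 45

60


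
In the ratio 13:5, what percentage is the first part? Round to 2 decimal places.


Total parts = 13 + 5 = 18
First part fraction = 13/18
Percentage = (13/18) * 100
= 0.722222 * 100
= 72.22%

72.22


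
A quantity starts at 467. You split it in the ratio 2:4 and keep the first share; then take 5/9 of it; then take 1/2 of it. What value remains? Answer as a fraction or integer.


Start with 467.
Step 1: Split 2:4, first share = 467 * 2/6 = 467/3
Step 2: Take 5/9: 467/3 * 5/9 = 2335/27
Step 3: Take 1/2: 2335/27 * 1/2 = 2335/54
Final result = 2335/54

2335/54


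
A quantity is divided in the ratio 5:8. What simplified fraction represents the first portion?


Total parts = 5 + 8 = 13
First part fraction = 5/13
Simplify: 5/13 = 5/13

5/13


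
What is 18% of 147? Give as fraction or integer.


Compute 18% of 147
Convert percentage: 18% = 18/100
Multiply: 147 * 18/100
= 2646/100
= 1323/50

1323/50


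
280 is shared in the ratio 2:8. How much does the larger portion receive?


Total parts = 2 + 8 = 10
Value per part = 280 / 10 = 28
First share = 2 * 28 = 56
Second share = 8 * 28 = 224
Larger share = 224

224


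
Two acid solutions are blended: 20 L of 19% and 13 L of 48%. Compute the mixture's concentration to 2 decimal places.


Solute in mixture 1 = 19% of 20 L = 20*19/100 = 19/5 L
Solute in mixture 2 = 48% of 13 L = 13*48/100 = 156/25 L
Total solute = 19/5 + 156/25 = 251/25 L
Total volume = 20 + 13 = 33 L
Final concentration = 251/25/33 * 100 = 30.42%

30.42


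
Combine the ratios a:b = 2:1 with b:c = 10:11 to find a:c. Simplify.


Given a:b = 2:1 and b:c = 10:11
Make b consistent. Multiply first ratio by 10: a:b = 20:10
Multiply second ratio by 1: b:c = 10:11
Now b = 10 in both, so a:b:c = 20:10:11
Therefore a:c = 20:11
Simplify by GCD: a:c = 20:11

20:11


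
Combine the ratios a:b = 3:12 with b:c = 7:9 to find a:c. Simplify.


Given a:b = 3:12 and b:c = 7:9
Make b consistent. Multiply first ratio by 7: a:b = 21:84
Multiply second ratio by 12: b:c = 84:108
Now b = 84 in both, so a:b:c = 21:84:108
Therefore a:c = 21:108
Simplify by GCD: a:c = 7:36

7:36


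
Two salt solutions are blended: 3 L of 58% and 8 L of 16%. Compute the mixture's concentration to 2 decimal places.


Solute in mixture 1 = 58% of 3 L = 3*58/100 = 87/50 L
Solute in mixture 2 = 16% of 8 L = 8*16/100 = 32/25 L
Total solute = 87/50 + 32/25 = 151/50 L
Total volume = 3 + 8 = 11 L
Final concentration = 151/50/11 * 100 = 27.45%

27.45


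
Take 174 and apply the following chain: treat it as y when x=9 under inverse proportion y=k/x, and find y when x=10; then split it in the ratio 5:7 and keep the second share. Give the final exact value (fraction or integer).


Start with 174.
Step 1: Inverse prop: k = (174)*9; new y = k/10 = 174*9/10 = 783/5
Step 2: Split 5:7, second share = 783/5 * 7/12 = 1827/20
Final result = 1827/20

1827/20


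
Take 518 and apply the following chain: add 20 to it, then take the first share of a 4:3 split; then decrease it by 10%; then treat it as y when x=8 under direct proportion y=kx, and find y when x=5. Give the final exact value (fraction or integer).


Start with 518.
Step 1: Add 20: 518+20=538; split 4:3 first = 538*4/7 = 2152/7
Step 2: Decrease by 10%: 2152/7 * 90/100 = 9684/35
Step 3: Direct prop: k = (9684/35)/8; new y = k*5 = 9684/35*5/8 = 2421/14
Final result = 2421/14

2421/14


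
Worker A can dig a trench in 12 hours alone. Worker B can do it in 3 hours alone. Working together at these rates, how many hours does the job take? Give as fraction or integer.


Rate of A = 1/12 job per hour
Rate of B = 1/3 job per hour
Combined rate = 1/12 + 1/3
Find common denominator: (3 + 12)/(12*3) = 15/36
Combined rate = 5/12 job per hour
Time together = 1 / (5/12) = 12/5 hours

12/5


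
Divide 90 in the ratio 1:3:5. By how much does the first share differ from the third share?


Total parts = 1 + 3 + 5 = 9
Value per part = 90 / 9 = 10
Shares: 1*10=10, 3*10=30, 5*10=50
First share = 10, third share = 50
Difference = |10 - 50| = 40

40


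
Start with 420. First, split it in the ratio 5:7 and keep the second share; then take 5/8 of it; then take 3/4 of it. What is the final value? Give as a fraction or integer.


Start with 420.
Step 1: Split 5:7, second share = 420 * 7/12 = 245
Step 2: Take 5/8: 245 * 5/8 = 1225/8
Step 3: Take 3/4: 1225/8 * 3/4 = 3675/32
Final result = 3675/32

3675/32


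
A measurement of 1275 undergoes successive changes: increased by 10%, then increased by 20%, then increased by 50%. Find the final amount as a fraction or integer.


Start: 1275
Step 1: increase by 10% => multiply by 110/100
  1275 * 110/100 = 2805/2
Step 2: increase by 20% => multiply by 120/100
  2805/2 * 120/100 = 1683
Step 3: increase by 50% => multiply by 150/100
  1683 * 150/100 = 5049/2
Final value = 5049/2

5049/2


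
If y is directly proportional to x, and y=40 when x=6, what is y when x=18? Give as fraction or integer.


Direct proportion: y = kx
Find k: k = 40/6 = 20/3
Compute y at x=18: y = 20/3 * 18
y = 120

120


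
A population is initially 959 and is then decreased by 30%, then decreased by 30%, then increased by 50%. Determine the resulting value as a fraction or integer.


Start: 959
Step 1: decrease by 30% => multiply by 70/100
  959 * 70/100 = 6713/10
Step 2: decrease by 30% => multiply by 70/100
  6713/10 * 70/100 = 46991/100
Step 3: increase by 50% => multiply by 150/100
  46991/100 * 150/100 = 140973/200
Final value = 140973/200

140973/200


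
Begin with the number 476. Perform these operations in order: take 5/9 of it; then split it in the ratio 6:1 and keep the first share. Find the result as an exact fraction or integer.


Start with 476.
Step 1: Take 5/9: 476 * 5/9 = 2380/9
Step 2: Split 6:1, first share = 2380/9 * 6/7 = 680/3
Final result = 680/3

680/3


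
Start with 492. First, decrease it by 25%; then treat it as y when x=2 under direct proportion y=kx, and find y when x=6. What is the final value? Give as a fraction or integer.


Start with 492.
Step 1: Decrease by 25%: 492 * 75/100 = 369
Step 2: Direct prop: k = (369)/2; new y = k*6 = 369*6/2 = 1107
Final result = 1107

1107


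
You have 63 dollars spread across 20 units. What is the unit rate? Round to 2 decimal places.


Total dollars = 63
Number of units = 20
Unit rate = 63 / 20
= 3.15 dollars per unit

3.15


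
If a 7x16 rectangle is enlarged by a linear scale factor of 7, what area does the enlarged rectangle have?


Original dimensions: 7 x 16
Enlargement factor = 7
New width = 7 * 7 = 49
New height = 16 * 7 = 112
New area = 49 * 112 = 5488

5488


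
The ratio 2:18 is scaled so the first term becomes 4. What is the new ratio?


Original ratio: 2:18
First term target: 4
Scale factor = 4 / 2 = 2
Multiply second term: 18 * 2 = 36
Equivalent ratio = 4:36

4:36


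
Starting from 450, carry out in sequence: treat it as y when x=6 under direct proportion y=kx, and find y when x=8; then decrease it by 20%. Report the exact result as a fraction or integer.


Start with 450.
Step 1: Direct prop: k = (450)/6; new y = k*8 = 450*8/6 = 600
Step 2: Decrease by 20%: 600 * 80/100 = 480
Final result = 480

480


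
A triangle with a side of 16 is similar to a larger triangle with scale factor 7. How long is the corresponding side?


Similar triangles have proportional sides
Scale factor = 7
Smaller side = 16
Corresponding larger side = 16 * 7
= 112

112


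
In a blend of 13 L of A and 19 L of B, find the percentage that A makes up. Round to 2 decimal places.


Volume of A = 13 L
Volume of B = 19 L
Total volume = 13 + 19 = 32 L
Percentage of A = (13/32) * 100
= 40.63%

40.63


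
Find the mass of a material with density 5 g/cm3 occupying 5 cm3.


Using mass = density * volume
Density = 5 g/cm3
Volume = 5 cm3
Mass = 5 * 5
= 25 g

25


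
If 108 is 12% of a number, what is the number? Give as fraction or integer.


Given: 108 is 12% of the whole
Set up: 108 = 12/100 * whole
whole = 108 * 100 / 12
whole = 10800 / 12
whole = 900

900


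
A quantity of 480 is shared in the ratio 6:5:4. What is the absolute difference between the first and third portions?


Total parts = 6 + 5 + 4 = 15
Value per part = 480 / 15 = 32
Shares: 6*32=192, 5*32=160, 4*32=128
First share = 192, third share = 128
Difference = |192 - 128| = 64

64


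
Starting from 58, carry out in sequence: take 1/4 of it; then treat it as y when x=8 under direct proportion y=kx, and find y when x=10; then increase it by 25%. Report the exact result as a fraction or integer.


Start with 58.
Step 1: Take 1/4: 58 * 1/4 = 29/2
Step 2: Direct prop: k = (29/2)/8; new y = k*10 = 29/2*10/8 = 145/8
Step 3: Increase by 25%: 145/8 * 125/100 = 725/32
Final result = 725/32

725/32


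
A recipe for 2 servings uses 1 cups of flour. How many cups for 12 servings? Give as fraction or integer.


Original: 1 cups for 2 servings
Target servings = 12
Scaling factor = 12/2
New amount = 1 * 12/2
= 12/2
= 6 cups

6


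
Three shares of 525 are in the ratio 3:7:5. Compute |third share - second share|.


Total parts = 3 + 7 + 5 = 15
Value per part = 525 / 15 = 35
Shares: 3*35=105, 7*35=245, 5*35=175
Third share = 175, second share = 245
Difference = |175 - 245| = 70

70


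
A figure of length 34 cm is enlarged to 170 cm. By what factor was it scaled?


Original length = 34 cm
Scaled length = 170 cm
Scale factor = 170 / 34
= 5

5


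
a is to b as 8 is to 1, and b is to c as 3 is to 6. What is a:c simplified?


Given a:b = 8:1 and b:c = 3:6
Make b consistent. Multiply first ratio by 3: a:b = 24:3
Multiply second ratio by 1: b:c = 3:6
Now b = 3 in both, so a:b:c = 24:3:6
Therefore a:c = 24:6
Simplify by GCD: a:c = 4:1

4:1


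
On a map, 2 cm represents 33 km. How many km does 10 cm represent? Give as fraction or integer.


Map scale: 2 cm = 33 km
Measured distance on map = 10 cm
Set up proportion: 10 * 33 / 2
= 330 / 2
= 165 km

165


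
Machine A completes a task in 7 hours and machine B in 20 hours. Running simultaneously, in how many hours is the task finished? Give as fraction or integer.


Rate of A = 1/7 job per hour
Rate of B = 1/20 job per hour
Combined rate = 1/7 + 1/20
Find common denominator: (20 + 7)/(7*20) = 27/140
Combined rate = 27/140 job per hour
Time together = 1 / (27/140) = 140/27 hours

140/27


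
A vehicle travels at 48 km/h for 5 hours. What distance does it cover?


Using distance = speed * time
Speed = 48 km/h
Time = 5 hours
Distance = 48 * 5
= 240 km

240


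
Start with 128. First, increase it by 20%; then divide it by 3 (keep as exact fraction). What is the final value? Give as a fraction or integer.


Start with 128.
Step 1: Increase by 20%: 128 * 120/100 = 768/5
Step 2: Divide by 3: 768/5 / 3 = 256/5
Final result = 256/5

256/5


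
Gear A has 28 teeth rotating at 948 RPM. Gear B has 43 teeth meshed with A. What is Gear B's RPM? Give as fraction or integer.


Gear ratio: teeth_A * RPM_A = teeth_B * RPM_B
28 * 948 = 43 * RPM_B
26544 = 43 * RPM_B
RPM_B = 26544 / 43
RPM_B = 26544/43

26544/43


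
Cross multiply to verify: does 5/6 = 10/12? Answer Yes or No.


Cross multiply to check 5/6 = 10/12
Left cross product: 5 * 12 = 60
Right cross product: 6 * 10 = 60
60 = 60
Equal, so proportions match => Yes

Yes


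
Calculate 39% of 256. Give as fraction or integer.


Compute 39% of 256
Convert percentage: 39% = 39/100
Multiply: 256 * 39/100
= 9984/100
= 2496/25

2496/25


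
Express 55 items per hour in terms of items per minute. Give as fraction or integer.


Converting from per hour to per minute
Rate = 55 items per hour
Divide by 60: 55/60
= 11/12 items per minute

11/12


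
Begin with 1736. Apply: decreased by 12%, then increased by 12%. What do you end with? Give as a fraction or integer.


Start: 1736
Step 1: decrease by 12% => multiply by 88/100
  1736 * 88/100 = 38192/25
Step 2: increase by 12% => multiply by 112/100
  38192/25 * 112/100 = 1069376/625
Final value = 1069376/625

1069376/625


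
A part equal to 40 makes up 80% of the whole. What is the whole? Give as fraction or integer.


Given: 40 is 80% of the whole
Set up: 40 = 80/100 * whole
whole = 40 * 100 / 80
whole = 4000 / 80
whole = 50

50


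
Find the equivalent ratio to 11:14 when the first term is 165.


Original ratio: 11:14
First term target: 165
Scale factor = 165 / 11 = 15
Multiply second term: 14 * 15 = 210
Equivalent ratio = 165:210

165:210


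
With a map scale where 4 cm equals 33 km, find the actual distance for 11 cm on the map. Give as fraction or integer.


Map scale: 4 cm = 33 km
Measured distance on map = 11 cm
Set up proportion: 11 * 33 / 4
= 363 / 4
= 363/4 km

363/4
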